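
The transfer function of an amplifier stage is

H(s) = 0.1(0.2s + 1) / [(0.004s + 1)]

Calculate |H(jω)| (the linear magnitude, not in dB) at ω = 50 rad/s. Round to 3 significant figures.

At ω = 50 rad/s:
zero (1 + j50·0.2) = 1 + j10 → |·| ≈ 10.05, ∠ ≈ 84.29°
pole (1 + j50·0.004) = 1 + j0.2 → |·| ≈ 1.0198, ∠ ≈ 11.31°
|H| = 0.1 · 10.05 / (1.0198) ≈ 0.98549

0.985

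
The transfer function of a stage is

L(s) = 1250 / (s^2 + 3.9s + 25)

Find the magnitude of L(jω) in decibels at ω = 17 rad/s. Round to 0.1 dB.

At s = jω = j17:
quadratic: (j17)² + 3.9·j17 + 25 = -264 + j66.3 → |·| ≈ 272.2, ∠ ≈ 165.90°
|L| = 1250 / 272.2 ≈ 4.5922
Gain = 20 log₁₀(4.5922) ≈ 13.24 dB

13.2 dB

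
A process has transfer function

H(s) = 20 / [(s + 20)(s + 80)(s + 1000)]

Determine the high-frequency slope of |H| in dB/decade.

Each pole contributes −20 dB/decade at high frequency; each zero contributes +20 dB/decade.
Net: 0 zero(s) − 3 pole(s) → -60 dB/decade.

-60 dB/decade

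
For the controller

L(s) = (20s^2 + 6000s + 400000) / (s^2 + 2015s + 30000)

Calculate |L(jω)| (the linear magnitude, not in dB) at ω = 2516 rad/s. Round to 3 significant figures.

Substitute s = j2516:
Numerator: 20(j2516)^2 + 6000(j2516) + 400000 = -126205120 + j15096000
Denominator: (j2516)^2 + 2015(j2516) + 30000 = -6300256 + j5069740
|N| = √(126205120² + 15096000²) ≈ 1.271e+08, ∠N ≈ 173.18°
|D| = √(6300256² + 5069740²) ≈ 8.0867e+06, ∠D ≈ 141.18°
|L| = 1.271e+08 / 8.0867e+06 ≈ 15.717

15.7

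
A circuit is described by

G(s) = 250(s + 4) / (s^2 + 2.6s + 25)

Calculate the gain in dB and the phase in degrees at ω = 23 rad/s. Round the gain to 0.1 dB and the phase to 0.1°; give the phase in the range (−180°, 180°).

At s = jω = j23:
zero (s+4): 4 + j23 → |·| = √(4²+23²) = √545 ≈ 23.345, ∠ = arctan(23/4) ≈ 80.13°
quadratic: (j23)² + 2.6·j23 + 25 = -504 + j59.8 → |·| ≈ 507.54, ∠ ≈ 173.23°
|G| = 250 · 23.345 / 507.54 ≈ 11.499
Gain = 20 log₁₀(11.499) ≈ 21.21 dB
∠G = 80.13° − 173.23° = -93.10°

21.2 dB, -93.1°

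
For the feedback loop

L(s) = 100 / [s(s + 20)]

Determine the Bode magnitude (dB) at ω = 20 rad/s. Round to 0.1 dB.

At s = jω = j20:
pole (s+20): 20 + j20 → |·| = √(20²+20²) = √800 ≈ 28.284, ∠ = arctan(20/20) ≈ 45.00°
pole at origin: |s| = 20, ∠ = 90.00° (in denominator)
|L| = 100 / 565.68 ≈ 0.17678
Gain = 20 log₁₀(0.17678) ≈ -15.05 dB

-15.1 dB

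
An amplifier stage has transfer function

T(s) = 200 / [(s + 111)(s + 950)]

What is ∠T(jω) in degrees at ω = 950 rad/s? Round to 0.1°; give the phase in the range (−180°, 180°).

-128.3°

At s = jω = j950:
pole (s+111): 111 + j950 → |·| = √(111²+950²) = √914821 ≈ 956.46, ∠ = arctan(950/111) ≈ 83.34°
pole (s+950): 950 + j950 → |·| = √(950²+950²) = √1805000 ≈ 1343.5, ∠ = arctan(950/950) ≈ 45.00°
∠T = 0.00° − 128.34° = -128.34°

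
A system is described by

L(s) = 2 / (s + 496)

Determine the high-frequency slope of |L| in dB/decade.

-20 dB/decade

Each pole contributes −20 dB/decade at high frequency; each zero contributes +20 dB/decade.
Net: 0 zero(s) − 1 pole(s) → -20 dB/decade.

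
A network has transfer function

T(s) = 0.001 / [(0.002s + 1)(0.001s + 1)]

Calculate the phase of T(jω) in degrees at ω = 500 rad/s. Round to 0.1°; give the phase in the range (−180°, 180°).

-71.6°

At ω = 500 rad/s:
pole (1 + j500·0.002) = 1 + j1 → |·| ≈ 1.4142, ∠ ≈ 45.00°
pole (1 + j500·0.001) = 1 + j0.5 → |·| ≈ 1.118, ∠ ≈ 26.57°
∠T = (0°) − (45.00° + 26.57°) = -71.57°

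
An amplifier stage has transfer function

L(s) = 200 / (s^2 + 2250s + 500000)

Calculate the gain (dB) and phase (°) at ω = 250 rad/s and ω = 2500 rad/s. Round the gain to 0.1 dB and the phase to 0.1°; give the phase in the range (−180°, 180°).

Substitute s = j250:
Numerator: 200 = 200 + j0
Denominator: (j250)^2 + 2250(j250) + 500000 = 437500 + j562500
|N| = √(200² + 0²) ≈ 200, ∠N ≈ 0.00°
|D| = √(437500² + 562500²) ≈ 7.1261e+05, ∠D ≈ 52.13°
|L| = 200 / 7.1261e+05 ≈ 0.00028066
Gain = 20 log₁₀(0.00028066) ≈ -71.04 dB
∠L = 0.00° − 52.13° = -52.13°

Substitute s = j2500:
Numerator: 200 = 200 + j0
Denominator: (j2500)^2 + 2250(j2500) + 500000 = -5750000 + j5625000
|N| = √(200² + 0²) ≈ 200, ∠N ≈ 0.00°
|D| = √(5750000² + 5625000²) ≈ 8.0438e+06, ∠D ≈ 135.63°
|L| = 200 / 8.0438e+06 ≈ 2.4864e-05
Gain = 20 log₁₀(2.4864e-05) ≈ -92.09 dB
∠L = 0.00° − 135.63° = -135.63°

ω = 250: -71.0 dB, -52.1°; ω = 2500: -92.1 dB, -135.6°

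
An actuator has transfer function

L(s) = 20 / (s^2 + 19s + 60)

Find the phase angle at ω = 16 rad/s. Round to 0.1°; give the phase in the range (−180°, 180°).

-122.8°

Substitute s = j16:
Numerator: 20 = 20 + j0
Denominator: (j16)^2 + 19(j16) + 60 = -196 + j304
|N| = √(20² + 0²) ≈ 20, ∠N ≈ 0.00°
|D| = √(196² + 304²) ≈ 361.71, ∠D ≈ 122.81°
∠L = 0.00° − 122.81° = -122.81°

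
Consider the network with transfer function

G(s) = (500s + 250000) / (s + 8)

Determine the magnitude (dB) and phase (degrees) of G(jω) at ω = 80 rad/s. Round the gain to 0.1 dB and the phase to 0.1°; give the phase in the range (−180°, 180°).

70.0 dB, -75.2°

Substitute s = j80:
Numerator: 500(j80) + 250000 = 250000 + j40000
Denominator: (j80) + 8 = 8 + j80
|N| = √(250000² + 40000²) ≈ 2.5318e+05, ∠N ≈ 9.09°
|D| = √(8² + 80²) ≈ 80.399, ∠D ≈ 84.29°
|G| = 2.5318e+05 / 80.399 ≈ 3149
Gain = 20 log₁₀(3149) ≈ 69.96 dB
∠G = 9.09° − 84.29° = -75.20°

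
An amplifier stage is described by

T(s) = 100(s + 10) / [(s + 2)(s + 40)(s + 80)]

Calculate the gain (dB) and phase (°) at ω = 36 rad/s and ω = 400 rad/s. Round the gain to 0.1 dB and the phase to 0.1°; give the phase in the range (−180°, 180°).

At s = jω = j36:
zero (s+10): 10 + j36 → |·| = √(10²+36²) = √1396 ≈ 37.363, ∠ = arctan(36/10) ≈ 74.48°
pole (s+2): 2 + j36 → |·| = √(2²+36²) = √1300 ≈ 36.056, ∠ = arctan(36/2) ≈ 86.82°
pole (s+40): 40 + j36 → |·| = √(40²+36²) = √2896 ≈ 53.814, ∠ = arctan(36/40) ≈ 41.99°
pole (s+80): 80 + j36 → |·| = √(80²+36²) = √7696 ≈ 87.727, ∠ = arctan(36/80) ≈ 24.23°
|T| = 100 · 37.363 / 1.7022e+05 ≈ 0.02195
Gain = 20 log₁₀(0.02195) ≈ -33.17 dB
∠T = 74.48° − 153.04° = -78.56°

At s = jω = j400:
zero (s+10): 10 + j400 → |·| = √(10²+400²) = √160100 ≈ 400.12, ∠ = arctan(400/10) ≈ 88.57°
pole (s+2): 2 + j400 → |·| = √(2²+400²) = √160004 ≈ 400, ∠ = arctan(400/2) ≈ 89.71°
pole (s+40): 40 + j400 → |·| = √(40²+400²) = √161600 ≈ 402, ∠ = arctan(400/40) ≈ 84.29°
pole (s+80): 80 + j400 → |·| = √(80²+400²) = √166400 ≈ 407.92, ∠ = arctan(400/80) ≈ 78.69°
|T| = 100 · 400.12 / 6.5594e+07 ≈ 0.00060999
Gain = 20 log₁₀(0.00060999) ≈ -64.29 dB
∠T = 88.57° − 252.69° = -164.12°

ω = 36: -33.2 dB, -78.6°; ω = 400: -64.3 dB, -164.1°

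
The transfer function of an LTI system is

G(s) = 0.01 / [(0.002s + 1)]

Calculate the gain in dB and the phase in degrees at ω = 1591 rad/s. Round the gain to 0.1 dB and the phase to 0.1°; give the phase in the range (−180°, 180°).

At ω = 1591 rad/s:
pole (1 + j1591·0.002) = 1 + j3.182 → |·| ≈ 3.3354, ∠ ≈ 72.55°
|G| = 0.01 · 1 / (3.3354) ≈ 0.0029981
Gain = 20 log₁₀(0.0029981) ≈ -50.46 dB
∠G = (0°) − (72.55°) = -72.55°

-50.5 dB, -72.6°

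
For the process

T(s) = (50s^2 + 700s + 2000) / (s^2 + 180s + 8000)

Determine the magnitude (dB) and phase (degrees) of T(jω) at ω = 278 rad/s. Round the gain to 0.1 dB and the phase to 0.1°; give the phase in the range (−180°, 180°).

33.1 dB, 33.0°

Substitute s = j278:
Numerator: 50(j278)^2 + 700(j278) + 2000 = -3862200 + j194600
Denominator: (j278)^2 + 180(j278) + 8000 = -69284 + j50040
|N| = √(3862200² + 194600²) ≈ 3.8671e+06, ∠N ≈ 177.12°
|D| = √(69284² + 50040²) ≈ 85465, ∠D ≈ 144.16°
|T| = 3.8671e+06 / 85465 ≈ 45.248
Gain = 20 log₁₀(45.248) ≈ 33.11 dB
∠T = 177.12° − 144.16° = 32.96°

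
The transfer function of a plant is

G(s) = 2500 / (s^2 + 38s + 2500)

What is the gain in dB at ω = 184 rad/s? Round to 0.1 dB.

At s = jω = j184:
quadratic: (j184)² + 38·j184 + 2500 = -31356 + j6992 → |·| ≈ 32126, ∠ ≈ 167.43°
|G| = 2500 / 32126 ≈ 0.077819
Gain = 20 log₁₀(0.077819) ≈ -22.18 dB

-22.2 dB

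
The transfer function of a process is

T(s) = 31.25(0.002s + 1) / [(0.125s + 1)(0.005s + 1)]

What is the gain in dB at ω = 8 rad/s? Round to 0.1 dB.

26.9 dB

At ω = 8 rad/s:
zero (1 + j8·0.002) = 1 + j0.016 → |·| ≈ 1.0001, ∠ ≈ 0.92°
pole (1 + j8·0.125) = 1 + j1 → |·| ≈ 1.4142, ∠ ≈ 45.00°
pole (1 + j8·0.005) = 1 + j0.04 → |·| ≈ 1.0008, ∠ ≈ 2.29°
|T| = 31.25 · 1.0001 / (1.4142 · 1.0008) ≈ 22.082
Gain = 20 log₁₀(22.082) ≈ 26.88 dB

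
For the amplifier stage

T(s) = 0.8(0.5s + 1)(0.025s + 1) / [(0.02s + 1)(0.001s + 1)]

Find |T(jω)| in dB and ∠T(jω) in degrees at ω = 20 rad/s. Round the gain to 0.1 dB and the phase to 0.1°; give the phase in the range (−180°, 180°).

At ω = 20 rad/s:
zero (1 + j20·0.5) = 1 + j10 → |·| ≈ 10.05, ∠ ≈ 84.29°
zero (1 + j20·0.025) = 1 + j0.5 → |·| ≈ 1.118, ∠ ≈ 26.57°
pole (1 + j20·0.02) = 1 + j0.4 → |·| ≈ 1.077, ∠ ≈ 21.80°
pole (1 + j20·0.001) = 1 + j0.02 → |·| ≈ 1.0002, ∠ ≈ 1.15°
|T| = 0.8 · 10.05 · 1.118 / (1.077 · 1.0002) ≈ 8.3444
Gain = 20 log₁₀(8.3444) ≈ 18.43 dB
∠T = (84.29° + 26.57°) − (21.80° + 1.15°) = 87.91°

18.4 dB, 87.9°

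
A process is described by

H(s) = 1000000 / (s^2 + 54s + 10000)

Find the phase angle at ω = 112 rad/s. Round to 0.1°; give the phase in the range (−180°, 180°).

At s = jω = j112:
quadratic: (j112)² + 54·j112 + 10000 = -2544 + j6048 → |·| ≈ 6561.3, ∠ ≈ 112.81°
∠H = 0.00° − 112.81° = -112.81°

-112.8°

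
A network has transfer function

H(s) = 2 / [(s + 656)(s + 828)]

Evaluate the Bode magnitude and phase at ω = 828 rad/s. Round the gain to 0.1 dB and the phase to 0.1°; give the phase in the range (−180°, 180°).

-115.8 dB, -96.6°

At s = jω = j828:
pole (s+656): 656 + j828 → |·| = √(656²+828²) = √1115920 ≈ 1056.4, ∠ = arctan(828/656) ≈ 51.61°
pole (s+828): 828 + j828 → |·| = √(828²+828²) = √1371168 ≈ 1171, ∠ = arctan(828/828) ≈ 45.00°
|H| = 2 / 1.237e+06 ≈ 1.6168e-06
Gain = 20 log₁₀(1.6168e-06) ≈ -115.83 dB
∠H = 0.00° − 96.61° = -96.61°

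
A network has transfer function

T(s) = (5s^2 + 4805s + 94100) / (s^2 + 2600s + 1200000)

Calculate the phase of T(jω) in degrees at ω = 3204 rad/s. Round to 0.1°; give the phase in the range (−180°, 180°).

25.9°

Substitute s = j3204:
Numerator: 5(j3204)^2 + 4805(j3204) + 94100 = -51233980 + j15395220
Denominator: (j3204)^2 + 2600(j3204) + 1200000 = -9065616 + j8330400
|N| = √(51233980² + 15395220²) ≈ 5.3497e+07, ∠N ≈ 163.28°
|D| = √(9065616² + 8330400²) ≈ 1.2312e+07, ∠D ≈ 137.42°
∠T = 163.28° − 137.42° = 25.86°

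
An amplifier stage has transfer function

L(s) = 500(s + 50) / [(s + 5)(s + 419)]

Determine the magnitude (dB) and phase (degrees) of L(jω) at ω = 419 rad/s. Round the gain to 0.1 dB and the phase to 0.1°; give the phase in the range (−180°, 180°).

At s = jω = j419:
zero (s+50): 50 + j419 → |·| = √(50²+419²) = √178061 ≈ 421.97, ∠ = arctan(419/50) ≈ 83.19°
pole (s+5): 5 + j419 → |·| = √(5²+419²) = √175586 ≈ 419.03, ∠ = arctan(419/5) ≈ 89.32°
pole (s+419): 419 + j419 → |·| = √(419²+419²) = √351122 ≈ 592.56, ∠ = arctan(419/419) ≈ 45.00°
|L| = 500 · 421.97 / 2.483e+05 ≈ 0.84972
Gain = 20 log₁₀(0.84972) ≈ -1.41 dB
∠L = 83.19° − 134.32° = -51.13°

-1.4 dB, -51.1°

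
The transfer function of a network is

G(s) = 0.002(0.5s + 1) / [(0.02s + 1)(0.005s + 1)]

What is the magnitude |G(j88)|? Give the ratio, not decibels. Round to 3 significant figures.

At ω = 88 rad/s:
zero (1 + j88·0.5) = 1 + j44 → |·| ≈ 44.011, ∠ ≈ 88.70°
pole (1 + j88·0.02) = 1 + j1.76 → |·| ≈ 2.0243, ∠ ≈ 60.40°
pole (1 + j88·0.005) = 1 + j0.44 → |·| ≈ 1.0925, ∠ ≈ 23.75°
|G| = 0.002 · 44.011 / (2.0243 · 1.0925) ≈ 0.039801

0.0398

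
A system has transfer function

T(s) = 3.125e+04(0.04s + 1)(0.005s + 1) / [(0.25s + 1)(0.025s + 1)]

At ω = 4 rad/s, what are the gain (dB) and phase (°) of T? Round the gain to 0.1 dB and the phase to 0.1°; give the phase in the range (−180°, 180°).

87.0 dB, -40.5°

At ω = 4 rad/s:
zero (1 + j4·0.04) = 1 + j0.16 → |·| ≈ 1.0127, ∠ ≈ 9.09°
zero (1 + j4·0.005) = 1 + j0.02 → |·| ≈ 1.0002, ∠ ≈ 1.15°
pole (1 + j4·0.25) = 1 + j1 → |·| ≈ 1.4142, ∠ ≈ 45.00°
pole (1 + j4·0.025) = 1 + j0.1 → |·| ≈ 1.005, ∠ ≈ 5.71°
|T| = 3.125e+04 · 1.0127 · 1.0002 / (1.4142 · 1.005) ≈ 22271
Gain = 20 log₁₀(22271) ≈ 86.95 dB
∠T = (9.09° + 1.15°) − (45.00° + 5.71°) = -40.47°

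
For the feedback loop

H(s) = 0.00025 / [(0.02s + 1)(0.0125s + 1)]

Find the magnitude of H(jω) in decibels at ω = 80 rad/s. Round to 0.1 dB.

At ω = 80 rad/s:
pole (1 + j80·0.02) = 1 + j1.6 → |·| ≈ 1.8868, ∠ ≈ 57.99°
pole (1 + j80·0.0125) = 1 + j1 → |·| ≈ 1.4142, ∠ ≈ 45.00°
|H| = 0.00025 · 1 / (1.8868 · 1.4142) ≈ 9.3692e-05
Gain = 20 log₁₀(9.3692e-05) ≈ -80.57 dB

-80.6 dB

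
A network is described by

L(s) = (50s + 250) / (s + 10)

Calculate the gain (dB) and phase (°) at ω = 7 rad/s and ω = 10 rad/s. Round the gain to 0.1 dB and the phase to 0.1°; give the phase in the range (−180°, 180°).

ω = 7: 30.9 dB, 19.5°; ω = 10: 31.9 dB, 18.4°

Substitute s = j7:
Numerator: 50(j7) + 250 = 250 + j350
Denominator: (j7) + 10 = 10 + j7
|N| = √(250² + 350²) ≈ 430.12, ∠N ≈ 54.46°
|D| = √(10² + 7²) ≈ 12.207, ∠D ≈ 34.99°
|L| = 430.12 / 12.207 ≈ 35.236
Gain = 20 log₁₀(35.236) ≈ 30.94 dB
∠L = 54.46° − 34.99° = 19.47°

Substitute s = j10:
Numerator: 50(j10) + 250 = 250 + j500
Denominator: (j10) + 10 = 10 + j10
|N| = √(250² + 500²) ≈ 559.02, ∠N ≈ 63.43°
|D| = √(10² + 10²) ≈ 14.142, ∠D ≈ 45.00°
|L| = 559.02 / 14.142 ≈ 39.529
Gain = 20 log₁₀(39.529) ≈ 31.94 dB
∠L = 63.43° − 45.00° = 18.43°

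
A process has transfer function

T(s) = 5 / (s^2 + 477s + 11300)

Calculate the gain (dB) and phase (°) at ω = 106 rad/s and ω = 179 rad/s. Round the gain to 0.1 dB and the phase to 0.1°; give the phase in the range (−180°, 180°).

Substitute s = j106:
Numerator: 5 = 5 + j0
Denominator: (j106)^2 + 477(j106) + 11300 = 64 + j50562
|N| = √(5² + 0²) ≈ 5, ∠N ≈ 0.00°
|D| = √(64² + 50562²) ≈ 50562, ∠D ≈ 89.93°
|T| = 5 / 50562 ≈ 9.8888e-05
Gain = 20 log₁₀(9.8888e-05) ≈ -80.10 dB
∠T = 0.00° − 89.93° = -89.93°

Substitute s = j179:
Numerator: 5 = 5 + j0
Denominator: (j179)^2 + 477(j179) + 11300 = -20741 + j85383
|N| = √(5² + 0²) ≈ 5, ∠N ≈ 0.00°
|D| = √(20741² + 85383²) ≈ 87866, ∠D ≈ 103.65°
|T| = 5 / 87866 ≈ 5.6905e-05
Gain = 20 log₁₀(5.6905e-05) ≈ -84.90 dB
∠T = 0.00° − 103.65° = -103.65°

ω = 106: -80.1 dB, -89.9°; ω = 179: -84.9 dB, -103.7°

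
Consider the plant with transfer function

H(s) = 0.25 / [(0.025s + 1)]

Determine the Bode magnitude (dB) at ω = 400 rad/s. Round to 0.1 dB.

At ω = 400 rad/s:
pole (1 + j400·0.025) = 1 + j10 → |·| ≈ 10.05, ∠ ≈ 84.29°
|H| = 0.25 · 1 / (10.05) ≈ 0.024876
Gain = 20 log₁₀(0.024876) ≈ -32.08 dB

-32.1 dB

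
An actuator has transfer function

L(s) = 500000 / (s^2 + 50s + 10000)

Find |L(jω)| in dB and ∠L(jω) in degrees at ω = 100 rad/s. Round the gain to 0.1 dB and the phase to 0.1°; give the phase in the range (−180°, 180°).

At s = jω = j100:
quadratic: (j100)² + 50·j100 + 10000 = 0 + j5000 → |·| ≈ 5000, ∠ ≈ 90.00°
|L| = 500000 / 5000 ≈ 100
Gain = 20 log₁₀(100) ≈ 40.00 dB
∠L = 0.00° − 90.00° = -90.00°

40.0 dB, -90.0°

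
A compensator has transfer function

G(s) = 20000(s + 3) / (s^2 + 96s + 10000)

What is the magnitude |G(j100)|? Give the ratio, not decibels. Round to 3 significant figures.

At s = jω = j100:
zero (s+3): 3 + j100 → |·| = √(3²+100²) = √10009 ≈ 100.04, ∠ = arctan(100/3) ≈ 88.28°
quadratic: (j100)² + 96·j100 + 10000 = 0 + j9600 → |·| ≈ 9600, ∠ ≈ 90.00°
|G| = 20000 · 100.04 / 9600 ≈ 208.42

208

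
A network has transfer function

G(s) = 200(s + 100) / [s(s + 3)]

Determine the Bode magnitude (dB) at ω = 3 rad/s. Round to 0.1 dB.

63.9 dB

At s = jω = j3:
zero (s+100): 100 + j3 → |·| = √(100²+3²) = √10009 ≈ 100.04, ∠ = arctan(3/100) ≈ 1.72°
pole (s+3): 3 + j3 → |·| = √(3²+3²) = √18 ≈ 4.2426, ∠ = arctan(3/3) ≈ 45.00°
pole at origin: |s| = 3, ∠ = 90.00° (in denominator)
|G| = 200 · 100.04 / 12.728 ≈ 1572
Gain = 20 log₁₀(1572) ≈ 63.93 dB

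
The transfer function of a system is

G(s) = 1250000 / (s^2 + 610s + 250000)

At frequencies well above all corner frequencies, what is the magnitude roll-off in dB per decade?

-40 dB/decade

Each pole contributes −20 dB/decade at high frequency; each zero contributes +20 dB/decade.
Net: 0 zero(s) − 2 pole(s) → -40 dB/decade.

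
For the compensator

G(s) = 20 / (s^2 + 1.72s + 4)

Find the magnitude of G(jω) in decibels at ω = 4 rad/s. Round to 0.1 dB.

At s = jω = j4:
quadratic: (j4)² + 1.72·j4 + 4 = -12 + j6.88 → |·| ≈ 13.832, ∠ ≈ 150.17°
|G| = 20 / 13.832 ≈ 1.4459
Gain = 20 log₁₀(1.4459) ≈ 3.20 dB

3.2 dB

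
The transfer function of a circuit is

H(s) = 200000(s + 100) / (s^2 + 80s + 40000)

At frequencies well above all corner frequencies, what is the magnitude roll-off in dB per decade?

Each pole contributes −20 dB/decade at high frequency; each zero contributes +20 dB/decade.
Net: 1 zero(s) − 2 pole(s) → -20 dB/decade.

-20 dB/decade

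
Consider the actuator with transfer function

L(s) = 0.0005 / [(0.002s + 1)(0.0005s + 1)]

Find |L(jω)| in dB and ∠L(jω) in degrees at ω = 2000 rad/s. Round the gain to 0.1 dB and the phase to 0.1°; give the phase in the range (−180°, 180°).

At ω = 2000 rad/s:
pole (1 + j2000·0.002) = 1 + j4 → |·| ≈ 4.1231, ∠ ≈ 75.96°
pole (1 + j2000·0.0005) = 1 + j1 → |·| ≈ 1.4142, ∠ ≈ 45.00°
|L| = 0.0005 · 1 / (4.1231 · 1.4142) ≈ 8.575e-05
Gain = 20 log₁₀(8.575e-05) ≈ -81.34 dB
∠L = (0°) − (75.96° + 45.00°) = -120.96°

-81.3 dB, -121.0°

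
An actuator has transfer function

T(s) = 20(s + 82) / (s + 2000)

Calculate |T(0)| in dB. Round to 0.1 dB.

T(0) = 20·82 / (2000) = 0.82
20 log₁₀(0.82) ≈ -1.72 dB

-1.7 dB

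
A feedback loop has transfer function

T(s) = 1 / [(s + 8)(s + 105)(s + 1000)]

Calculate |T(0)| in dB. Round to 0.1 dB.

-118.5 dB

T(0) = 1 / (8·105·1000) ≈ 1.1905e-06
20 log₁₀(1.1905e-06) ≈ -118.49 dB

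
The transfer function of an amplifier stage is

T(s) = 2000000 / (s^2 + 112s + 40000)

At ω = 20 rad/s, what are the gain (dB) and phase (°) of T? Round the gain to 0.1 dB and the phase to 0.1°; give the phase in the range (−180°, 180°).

34.1 dB, -3.2°

At s = jω = j20:
quadratic: (j20)² + 112·j20 + 40000 = 39600 + j2240 → |·| ≈ 39663, ∠ ≈ 3.24°
|T| = 2000000 / 39663 ≈ 50.425
Gain = 20 log₁₀(50.425) ≈ 34.05 dB
∠T = 0.00° − 3.24° = -3.24°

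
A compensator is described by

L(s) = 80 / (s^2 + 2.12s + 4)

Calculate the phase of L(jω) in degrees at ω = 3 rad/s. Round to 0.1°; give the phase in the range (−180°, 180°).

-128.2°

At s = jω = j3:
quadratic: (j3)² + 2.12·j3 + 4 = -5 + j6.36 → |·| ≈ 8.0901, ∠ ≈ 128.17°
∠L = 0.00° − 128.17° = -128.17°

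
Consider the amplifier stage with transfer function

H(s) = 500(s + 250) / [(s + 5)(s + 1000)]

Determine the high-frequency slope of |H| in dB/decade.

Each pole contributes −20 dB/decade at high frequency; each zero contributes +20 dB/decade.
Net: 1 zero(s) − 2 pole(s) → -20 dB/decade.

-20 dB/decade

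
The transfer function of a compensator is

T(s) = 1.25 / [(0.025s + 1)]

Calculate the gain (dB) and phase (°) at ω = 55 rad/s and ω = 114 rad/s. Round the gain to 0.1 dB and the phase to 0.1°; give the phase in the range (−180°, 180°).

ω = 55: -2.7 dB, -54.0°; ω = 114: -7.7 dB, -70.7°

At ω = 55 rad/s:
pole (1 + j55·0.025) = 1 + j1.375 → |·| ≈ 1.7002, ∠ ≈ 53.97°
|T| = 1.25 · 1 / (1.7002) ≈ 0.73521
Gain = 20 log₁₀(0.73521) ≈ -2.67 dB
∠T = (0°) − (53.97°) = -53.97°

At ω = 114 rad/s:
pole (1 + j114·0.025) = 1 + j2.85 → |·| ≈ 3.0203, ∠ ≈ 70.67°
|T| = 1.25 · 1 / (3.0203) ≈ 0.41387
Gain = 20 log₁₀(0.41387) ≈ -7.66 dB
∠T = (0°) − (70.67°) = -70.67°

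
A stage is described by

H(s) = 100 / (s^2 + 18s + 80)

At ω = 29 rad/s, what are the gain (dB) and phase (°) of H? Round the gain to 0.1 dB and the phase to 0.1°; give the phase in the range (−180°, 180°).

-19.3 dB, -145.6°

Substitute s = j29:
Numerator: 100 = 100 + j0
Denominator: (j29)^2 + 18(j29) + 80 = -761 + j522
|N| = √(100² + 0²) ≈ 100, ∠N ≈ 0.00°
|D| = √(761² + 522²) ≈ 922.82, ∠D ≈ 145.55°
|H| = 100 / 922.82 ≈ 0.10836
Gain = 20 log₁₀(0.10836) ≈ -19.30 dB
∠H = 0.00° − 145.55° = -145.55°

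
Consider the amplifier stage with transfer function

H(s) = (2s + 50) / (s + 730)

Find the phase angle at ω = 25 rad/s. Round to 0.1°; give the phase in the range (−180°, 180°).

Substitute s = j25:
Numerator: 2(j25) + 50 = 50 + j50
Denominator: (j25) + 730 = 730 + j25
|N| = √(50² + 50²) ≈ 70.711, ∠N ≈ 45.00°
|D| = √(730² + 25²) ≈ 730.43, ∠D ≈ 1.96°
∠H = 45.00° − 1.96° = 43.04°

43.0°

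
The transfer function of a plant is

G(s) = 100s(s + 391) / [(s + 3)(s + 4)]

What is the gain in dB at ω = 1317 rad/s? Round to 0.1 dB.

40.4 dB

At s = jω = j1317:
zero (s+391): 391 + j1317 → |·| = √(391²+1317²) = √1887370 ≈ 1373.8, ∠ = arctan(1317/391) ≈ 73.46°
zero at origin: s = j1317 → |·| = 1317, ∠ = 90.00°
pole (s+3): 3 + j1317 → |·| = √(3²+1317²) = √1734498 ≈ 1317, ∠ = arctan(1317/3) ≈ 89.87°
pole (s+4): 4 + j1317 → |·| = √(4²+1317²) = √1734505 ≈ 1317, ∠ = arctan(1317/4) ≈ 89.83°
|G| = 100 · 1.8093e+06 / 1.7345e+06 ≈ 104.31
Gain = 20 log₁₀(104.31) ≈ 40.37 dB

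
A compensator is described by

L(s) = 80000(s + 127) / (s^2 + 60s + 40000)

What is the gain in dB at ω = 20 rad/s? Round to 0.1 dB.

At s = jω = j20:
zero (s+127): 127 + j20 → |·| = √(127²+20²) = √16529 ≈ 128.57, ∠ = arctan(20/127) ≈ 8.95°
quadratic: (j20)² + 60·j20 + 40000 = 39600 + j1200 → |·| ≈ 39618, ∠ ≈ 1.74°
|L| = 80000 · 128.57 / 39618 ≈ 259.62
Gain = 20 log₁₀(259.62) ≈ 48.29 dB

48.3 dB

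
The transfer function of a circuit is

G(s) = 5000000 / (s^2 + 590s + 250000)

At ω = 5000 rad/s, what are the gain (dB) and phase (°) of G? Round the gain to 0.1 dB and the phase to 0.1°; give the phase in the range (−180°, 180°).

At s = jω = j5000:
quadratic: (j5000)² + 590·j5000 + 250000 = -24750000 + j2950000 → |·| ≈ 2.4925e+07, ∠ ≈ 173.20°
|G| = 5000000 / 2.4925e+07 ≈ 0.2006
Gain = 20 log₁₀(0.2006) ≈ -13.95 dB
∠G = 0.00° − 173.20° = -173.20°

-14.0 dB, -173.2°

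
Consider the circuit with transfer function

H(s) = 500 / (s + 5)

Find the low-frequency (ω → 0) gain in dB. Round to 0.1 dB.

40.0 dB

H(0) = 500 / (5) = 100
20 log₁₀(100) ≈ 40.00 dB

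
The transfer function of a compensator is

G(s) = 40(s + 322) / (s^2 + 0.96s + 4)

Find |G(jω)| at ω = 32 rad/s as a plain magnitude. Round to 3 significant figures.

12.7

At s = jω = j32:
zero (s+322): 322 + j32 → |·| = √(322²+32²) = √104708 ≈ 323.59, ∠ = arctan(32/322) ≈ 5.68°
quadratic: (j32)² + 0.96·j32 + 4 = -1020 + j30.72 → |·| ≈ 1020.5, ∠ ≈ 178.27°
|G| = 40 · 323.59 / 1020.5 ≈ 12.684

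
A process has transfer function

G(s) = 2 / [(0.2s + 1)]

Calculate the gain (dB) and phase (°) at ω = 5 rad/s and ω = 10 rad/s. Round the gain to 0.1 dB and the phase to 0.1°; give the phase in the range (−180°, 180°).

ω = 5: 3.0 dB, -45.0°; ω = 10: -1.0 dB, -63.4°

At ω = 5 rad/s:
pole (1 + j5·0.2) = 1 + j1 → |·| ≈ 1.4142, ∠ ≈ 45.00°
|G| = 2 · 1 / (1.4142) ≈ 1.4142
Gain = 20 log₁₀(1.4142) ≈ 3.01 dB
∠G = (0°) − (45.00°) = -45.00°

At ω = 10 rad/s:
pole (1 + j10·0.2) = 1 + j2 → |·| ≈ 2.2361, ∠ ≈ 63.43°
|G| = 2 · 1 / (2.2361) ≈ 0.89441
Gain = 20 log₁₀(0.89441) ≈ -0.97 dB
∠G = (0°) − (63.43°) = -63.43°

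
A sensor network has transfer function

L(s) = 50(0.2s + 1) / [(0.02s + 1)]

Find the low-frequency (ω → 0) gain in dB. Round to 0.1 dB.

L(0) = 50 · 1 / 1 = 50
20 log₁₀(50) ≈ 33.98 dB

34.0 dB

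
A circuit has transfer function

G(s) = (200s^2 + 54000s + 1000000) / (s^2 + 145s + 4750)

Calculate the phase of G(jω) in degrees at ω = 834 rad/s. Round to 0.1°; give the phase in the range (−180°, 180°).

Substitute s = j834:
Numerator: 200(j834)^2 + 54000(j834) + 1000000 = -138111200 + j45036000
Denominator: (j834)^2 + 145(j834) + 4750 = -690806 + j120930
|N| = √(138111200² + 45036000²) ≈ 1.4527e+08, ∠N ≈ 161.94°
|D| = √(690806² + 120930²) ≈ 7.0131e+05, ∠D ≈ 170.07°
∠G = 161.94° − 170.07° = -8.13°

-8.1°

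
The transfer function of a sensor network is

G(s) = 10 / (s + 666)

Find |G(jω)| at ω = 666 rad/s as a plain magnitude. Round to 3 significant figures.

Substitute s = j666:
Numerator: 10 = 10 + j0
Denominator: (j666) + 666 = 666 + j666
|N| = √(10² + 0²) ≈ 10, ∠N ≈ 0.00°
|D| = √(666² + 666²) ≈ 941.87, ∠D ≈ 45.00°
|G| = 10 / 941.87 ≈ 0.010617

0.0106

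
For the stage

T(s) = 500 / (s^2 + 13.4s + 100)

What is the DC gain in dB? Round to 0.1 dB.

14.0 dB

T(0) = 500 / 100 = 5
20 log₁₀(5) ≈ 13.98 dB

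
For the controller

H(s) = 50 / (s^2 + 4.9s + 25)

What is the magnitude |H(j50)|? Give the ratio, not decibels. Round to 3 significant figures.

0.0201

At s = jω = j50:
quadratic: (j50)² + 4.9·j50 + 25 = -2475 + j245 → |·| ≈ 2487.1, ∠ ≈ 174.35°
|H| = 50 / 2487.1 ≈ 0.020104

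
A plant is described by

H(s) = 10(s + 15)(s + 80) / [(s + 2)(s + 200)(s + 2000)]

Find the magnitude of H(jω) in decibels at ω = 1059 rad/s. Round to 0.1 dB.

-47.2 dB

At s = jω = j1059:
zero (s+15): 15 + j1059 → |·| = √(15²+1059²) = √1121706 ≈ 1059.1, ∠ = arctan(1059/15) ≈ 89.19°
zero (s+80): 80 + j1059 → |·| = √(80²+1059²) = √1127881 ≈ 1062, ∠ = arctan(1059/80) ≈ 85.68°
pole (s+2): 2 + j1059 → |·| = √(2²+1059²) = √1121485 ≈ 1059, ∠ = arctan(1059/2) ≈ 89.89°
pole (s+200): 200 + j1059 → |·| = √(200²+1059²) = √1161481 ≈ 1077.7, ∠ = arctan(1059/200) ≈ 79.31°
pole (s+2000): 2000 + j1059 → |·| = √(2000²+1059²) = √5121481 ≈ 2263.1, ∠ = arctan(1059/2000) ≈ 27.90°
|H| = 10 · 1.1248e+06 / 2.5828e+09 ≈ 0.004355
Gain = 20 log₁₀(0.004355) ≈ -47.22 dB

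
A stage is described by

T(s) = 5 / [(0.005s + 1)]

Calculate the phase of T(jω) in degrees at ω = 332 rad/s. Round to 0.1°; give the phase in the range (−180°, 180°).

At ω = 332 rad/s:
pole (1 + j332·0.005) = 1 + j1.66 → |·| ≈ 1.9379, ∠ ≈ 58.93°
∠T = (0°) − (58.93°) = -58.93°

-58.9°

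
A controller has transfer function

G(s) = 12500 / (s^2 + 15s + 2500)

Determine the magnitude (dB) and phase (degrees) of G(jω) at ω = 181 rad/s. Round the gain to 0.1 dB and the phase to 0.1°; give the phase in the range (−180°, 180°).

-7.7 dB, -174.9°

At s = jω = j181:
quadratic: (j181)² + 15·j181 + 2500 = -30261 + j2715 → |·| ≈ 30383, ∠ ≈ 174.87°
|G| = 12500 / 30383 ≈ 0.41141
Gain = 20 log₁₀(0.41141) ≈ -7.71 dB
∠G = 0.00° − 174.87° = -174.87°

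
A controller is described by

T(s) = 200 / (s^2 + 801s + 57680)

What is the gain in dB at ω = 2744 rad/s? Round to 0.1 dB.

-91.8 dB

Substitute s = j2744:
Numerator: 200 = 200 + j0
Denominator: (j2744)^2 + 801(j2744) + 57680 = -7471856 + j2197944
|N| = √(200² + 0²) ≈ 200, ∠N ≈ 0.00°
|D| = √(7471856² + 2197944²) ≈ 7.7884e+06, ∠D ≈ 163.61°
|T| = 200 / 7.7884e+06 ≈ 2.5679e-05
Gain = 20 log₁₀(2.5679e-05) ≈ -91.81 dB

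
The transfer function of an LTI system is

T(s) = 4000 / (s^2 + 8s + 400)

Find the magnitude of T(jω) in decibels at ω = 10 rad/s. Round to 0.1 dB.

At s = jω = j10:
quadratic: (j10)² + 8·j10 + 400 = 300 + j80 → |·| ≈ 310.48, ∠ ≈ 14.93°
|T| = 4000 / 310.48 ≈ 12.883
Gain = 20 log₁₀(12.883) ≈ 22.20 dB

22.2 dB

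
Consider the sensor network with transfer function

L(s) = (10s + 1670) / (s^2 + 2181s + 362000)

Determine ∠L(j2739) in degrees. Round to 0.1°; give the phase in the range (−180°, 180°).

Substitute s = j2739:
Numerator: 10(j2739) + 1670 = 1670 + j27390
Denominator: (j2739)^2 + 2181(j2739) + 362000 = -7140121 + j5973759
|N| = √(1670² + 27390²) ≈ 27441, ∠N ≈ 86.51°
|D| = √(7140121² + 5973759²) ≈ 9.3095e+06, ∠D ≈ 140.08°
∠L = 86.51° − 140.08° = -53.57°

-53.6°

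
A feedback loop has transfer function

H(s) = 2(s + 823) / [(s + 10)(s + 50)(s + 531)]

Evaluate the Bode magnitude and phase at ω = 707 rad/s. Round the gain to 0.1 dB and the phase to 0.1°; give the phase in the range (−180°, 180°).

At s = jω = j707:
zero (s+823): 823 + j707 → |·| = √(823²+707²) = √1177178 ≈ 1085, ∠ = arctan(707/823) ≈ 40.66°
pole (s+10): 10 + j707 → |·| = √(10²+707²) = √499949 ≈ 707.07, ∠ = arctan(707/10) ≈ 89.19°
pole (s+50): 50 + j707 → |·| = √(50²+707²) = √502349 ≈ 708.77, ∠ = arctan(707/50) ≈ 85.95°
pole (s+531): 531 + j707 → |·| = √(531²+707²) = √781810 ≈ 884.2, ∠ = arctan(707/531) ≈ 53.09°
|H| = 2 · 1085 / 4.4312e+08 ≈ 4.8971e-06
Gain = 20 log₁₀(4.8971e-06) ≈ -106.20 dB
∠H = 40.66° − 228.23° = -187.57° ≡ 172.43° (principal value)

-106.2 dB, 172.4°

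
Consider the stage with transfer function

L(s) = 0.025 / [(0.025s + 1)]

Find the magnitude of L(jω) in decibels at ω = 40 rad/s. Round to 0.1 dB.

At ω = 40 rad/s:
pole (1 + j40·0.025) = 1 + j1 → |·| ≈ 1.4142, ∠ ≈ 45.00°
|L| = 0.025 · 1 / (1.4142) ≈ 0.017678
Gain = 20 log₁₀(0.017678) ≈ -35.05 dB

-35.1 dB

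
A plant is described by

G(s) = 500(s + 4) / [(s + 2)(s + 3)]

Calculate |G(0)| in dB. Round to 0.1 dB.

G(0) = 500·4 / (2·3) ≈ 333.33
20 log₁₀(333.33) ≈ 50.46 dB

50.5 dB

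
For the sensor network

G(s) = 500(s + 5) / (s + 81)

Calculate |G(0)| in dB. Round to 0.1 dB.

29.8 dB

G(0) = 500·5 / (81) ≈ 30.864
20 log₁₀(30.864) ≈ 29.79 dB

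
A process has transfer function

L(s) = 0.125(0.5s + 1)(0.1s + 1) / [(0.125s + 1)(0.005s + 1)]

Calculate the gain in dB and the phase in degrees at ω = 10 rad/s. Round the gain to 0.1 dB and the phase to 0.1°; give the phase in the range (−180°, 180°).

At ω = 10 rad/s:
zero (1 + j10·0.5) = 1 + j5 → |·| ≈ 5.099, ∠ ≈ 78.69°
zero (1 + j10·0.1) = 1 + j1 → |·| ≈ 1.4142, ∠ ≈ 45.00°
pole (1 + j10·0.125) = 1 + j1.25 → |·| ≈ 1.6008, ∠ ≈ 51.34°
pole (1 + j10·0.005) = 1 + j0.05 → |·| ≈ 1.0012, ∠ ≈ 2.86°
|L| = 0.125 · 5.099 · 1.4142 / (1.6008 · 1.0012) ≈ 0.5624
Gain = 20 log₁₀(0.5624) ≈ -5.00 dB
∠L = (78.69° + 45.00°) − (51.34° + 2.86°) = 69.49°

-5.0 dB, 69.5°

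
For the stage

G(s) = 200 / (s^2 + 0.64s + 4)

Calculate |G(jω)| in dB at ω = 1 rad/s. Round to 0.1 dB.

36.3 dB

At s = jω = j1:
quadratic: (j1)² + 0.64·j1 + 4 = 3 + j0.64 → |·| ≈ 3.0675, ∠ ≈ 12.04°
|G| = 200 / 3.0675 ≈ 65.2
Gain = 20 log₁₀(65.2) ≈ 36.28 dB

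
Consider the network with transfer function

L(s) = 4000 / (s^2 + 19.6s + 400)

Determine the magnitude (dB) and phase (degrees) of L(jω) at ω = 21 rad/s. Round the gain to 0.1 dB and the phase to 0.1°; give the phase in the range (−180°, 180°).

At s = jω = j21:
quadratic: (j21)² + 19.6·j21 + 400 = -41 + j411.6 → |·| ≈ 413.64, ∠ ≈ 95.69°
|L| = 4000 / 413.64 ≈ 9.6702
Gain = 20 log₁₀(9.6702) ≈ 19.71 dB
∠L = 0.00° − 95.69° = -95.69°

19.7 dB, -95.7°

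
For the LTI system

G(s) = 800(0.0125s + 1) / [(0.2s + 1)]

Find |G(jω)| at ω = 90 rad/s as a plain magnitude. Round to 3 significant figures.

At ω = 90 rad/s:
zero (1 + j90·0.0125) = 1 + j1.125 → |·| ≈ 1.5052, ∠ ≈ 48.37°
pole (1 + j90·0.2) = 1 + j18 → |·| ≈ 18.028, ∠ ≈ 86.82°
|G| = 800 · 1.5052 / (18.028) ≈ 66.794

66.8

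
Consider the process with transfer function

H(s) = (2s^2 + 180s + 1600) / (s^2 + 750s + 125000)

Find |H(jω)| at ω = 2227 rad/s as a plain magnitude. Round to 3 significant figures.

Substitute s = j2227:
Numerator: 2(j2227)^2 + 180(j2227) + 1600 = -9917458 + j400860
Denominator: (j2227)^2 + 750(j2227) + 125000 = -4834529 + j1670250
|N| = √(9917458² + 400860²) ≈ 9.9256e+06, ∠N ≈ 177.69°
|D| = √(4834529² + 1670250²) ≈ 5.1149e+06, ∠D ≈ 160.94°
|H| = 9.9256e+06 / 5.1149e+06 ≈ 1.9405

1.94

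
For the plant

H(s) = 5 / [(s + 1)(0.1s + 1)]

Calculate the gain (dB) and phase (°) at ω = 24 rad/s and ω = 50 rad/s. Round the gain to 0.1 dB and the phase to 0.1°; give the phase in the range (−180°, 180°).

At ω = 24 rad/s:
pole (1 + j24·1) = 1 + j24 → |·| ≈ 24.021, ∠ ≈ 87.61°
pole (1 + j24·0.1) = 1 + j2.4 → |·| ≈ 2.6, ∠ ≈ 67.38°
|H| = 5 · 1 / (24.021 · 2.6) ≈ 0.080058
Gain = 20 log₁₀(0.080058) ≈ -21.93 dB
∠H = (0°) − (87.61° + 67.38°) = -154.99°

At ω = 50 rad/s:
pole (1 + j50·1) = 1 + j50 → |·| ≈ 50.01, ∠ ≈ 88.85°
pole (1 + j50·0.1) = 1 + j5 → |·| ≈ 5.099, ∠ ≈ 78.69°
|H| = 5 · 1 / (50.01 · 5.099) ≈ 0.019608
Gain = 20 log₁₀(0.019608) ≈ -34.15 dB
∠H = (0°) − (88.85° + 78.69°) = -167.54°

ω = 24: -21.9 dB, -155.0°; ω = 50: -34.2 dB, -167.5°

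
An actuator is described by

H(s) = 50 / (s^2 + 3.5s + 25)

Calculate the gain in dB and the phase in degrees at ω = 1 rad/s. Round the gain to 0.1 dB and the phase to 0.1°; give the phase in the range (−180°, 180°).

6.3 dB, -8.3°

At s = jω = j1:
quadratic: (j1)² + 3.5·j1 + 25 = 24 + j3.5 → |·| ≈ 24.254, ∠ ≈ 8.30°
|H| = 50 / 24.254 ≈ 2.0615
Gain = 20 log₁₀(2.0615) ≈ 6.28 dB
∠H = 0.00° − 8.30° = -8.30°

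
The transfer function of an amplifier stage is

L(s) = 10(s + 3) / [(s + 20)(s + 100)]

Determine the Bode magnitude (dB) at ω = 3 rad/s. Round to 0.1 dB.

At s = jω = j3:
zero (s+3): 3 + j3 → |·| = √(3²+3²) = √18 ≈ 4.2426, ∠ = arctan(3/3) ≈ 45.00°
pole (s+20): 20 + j3 → |·| = √(20²+3²) = √409 ≈ 20.224, ∠ = arctan(3/20) ≈ 8.53°
pole (s+100): 100 + j3 → |·| = √(100²+3²) = √10009 ≈ 100.04, ∠ = arctan(3/100) ≈ 1.72°
|L| = 10 · 4.2426 / 2023.2 ≈ 0.02097
Gain = 20 log₁₀(0.02097) ≈ -33.57 dB

-33.6 dB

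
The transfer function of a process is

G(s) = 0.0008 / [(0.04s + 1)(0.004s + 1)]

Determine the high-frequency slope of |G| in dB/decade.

-40 dB/decade

Each pole contributes −20 dB/decade at high frequency; each zero contributes +20 dB/decade.
Net: 0 zero(s) − 2 pole(s) → -40 dB/decade.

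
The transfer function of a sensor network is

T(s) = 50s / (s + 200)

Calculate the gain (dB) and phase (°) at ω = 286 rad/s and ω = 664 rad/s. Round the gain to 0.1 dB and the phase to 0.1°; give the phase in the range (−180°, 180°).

ω = 286: 32.3 dB, 35.0°; ω = 664: 33.6 dB, 16.8°

At s = jω = j286:
zero at origin: s = j286 → |·| = 286, ∠ = 90.00°
pole (s+200): 200 + j286 → |·| = √(200²+286²) = √121796 ≈ 348.99, ∠ = arctan(286/200) ≈ 55.03°
|T| = 50 · 286 / 348.99 ≈ 40.975
Gain = 20 log₁₀(40.975) ≈ 32.25 dB
∠T = 90.00° − 55.03° = 34.97°

At s = jω = j664:
zero at origin: s = j664 → |·| = 664, ∠ = 90.00°
pole (s+200): 200 + j664 → |·| = √(200²+664²) = √480896 ≈ 693.47, ∠ = arctan(664/200) ≈ 73.24°
|T| = 50 · 664 / 693.47 ≈ 47.875
Gain = 20 log₁₀(47.875) ≈ 33.60 dB
∠T = 90.00° − 73.24° = 16.76°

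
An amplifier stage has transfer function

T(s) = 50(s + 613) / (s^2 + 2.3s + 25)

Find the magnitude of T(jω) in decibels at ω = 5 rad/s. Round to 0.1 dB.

At s = jω = j5:
zero (s+613): 613 + j5 → |·| = √(613²+5²) = √375794 ≈ 613.02, ∠ = arctan(5/613) ≈ 0.47°
quadratic: (j5)² + 2.3·j5 + 25 = 0 + j11.5 → |·| ≈ 11.5, ∠ ≈ 90.00°
|T| = 50 · 613.02 / 11.5 ≈ 2665.3
Gain = 20 log₁₀(2665.3) ≈ 68.51 dB

68.5 dB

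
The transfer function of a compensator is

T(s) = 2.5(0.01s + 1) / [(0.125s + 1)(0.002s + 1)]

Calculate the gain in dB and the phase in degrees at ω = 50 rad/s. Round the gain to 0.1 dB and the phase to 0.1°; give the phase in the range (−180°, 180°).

At ω = 50 rad/s:
zero (1 + j50·0.01) = 1 + j0.5 → |·| ≈ 1.118, ∠ ≈ 26.57°
pole (1 + j50·0.125) = 1 + j6.25 → |·| ≈ 6.3295, ∠ ≈ 80.91°
pole (1 + j50·0.002) = 1 + j0.1 → |·| ≈ 1.005, ∠ ≈ 5.71°
|T| = 2.5 · 1.118 / (6.3295 · 1.005) ≈ 0.43939
Gain = 20 log₁₀(0.43939) ≈ -7.14 dB
∠T = (26.57°) − (80.91° + 5.71°) = -60.05°

-7.1 dB, -60.1°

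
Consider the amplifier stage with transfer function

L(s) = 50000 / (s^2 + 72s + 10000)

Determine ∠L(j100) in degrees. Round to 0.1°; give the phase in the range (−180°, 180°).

At s = jω = j100:
quadratic: (j100)² + 72·j100 + 10000 = 0 + j7200 → |·| ≈ 7200, ∠ ≈ 90.00°
∠L = 0.00° − 90.00° = -90.00°

-90.0°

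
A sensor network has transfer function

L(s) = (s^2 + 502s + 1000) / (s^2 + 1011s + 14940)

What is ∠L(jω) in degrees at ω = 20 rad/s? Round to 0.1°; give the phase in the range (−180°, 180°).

32.3°

Substitute s = j20:
Numerator: (j20)^2 + 502(j20) + 1000 = 600 + j10040
Denominator: (j20)^2 + 1011(j20) + 14940 = 14540 + j20220
|N| = √(600² + 10040²) ≈ 10058, ∠N ≈ 86.58°
|D| = √(14540² + 20220²) ≈ 24905, ∠D ≈ 54.28°
∠L = 86.58° − 54.28° = 32.30°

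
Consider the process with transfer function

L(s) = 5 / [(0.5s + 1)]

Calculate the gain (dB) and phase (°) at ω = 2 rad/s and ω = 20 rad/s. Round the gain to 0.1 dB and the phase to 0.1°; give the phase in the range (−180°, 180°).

ω = 2: 11.0 dB, -45.0°; ω = 20: -6.1 dB, -84.3°

At ω = 2 rad/s:
pole (1 + j2·0.5) = 1 + j1 → |·| ≈ 1.4142, ∠ ≈ 45.00°
|L| = 5 · 1 / (1.4142) ≈ 3.5356
Gain = 20 log₁₀(3.5356) ≈ 10.97 dB
∠L = (0°) − (45.00°) = -45.00°

At ω = 20 rad/s:
pole (1 + j20·0.5) = 1 + j10 → |·| ≈ 10.05, ∠ ≈ 84.29°
|L| = 5 · 1 / (10.05) ≈ 0.49751
Gain = 20 log₁₀(0.49751) ≈ -6.06 dB
∠L = (0°) − (84.29°) = -84.29°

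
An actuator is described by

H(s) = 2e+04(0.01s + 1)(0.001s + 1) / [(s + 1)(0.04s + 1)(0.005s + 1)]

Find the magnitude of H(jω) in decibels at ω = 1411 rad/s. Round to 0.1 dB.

At ω = 1411 rad/s:
zero (1 + j1411·0.01) = 1 + j14.11 → |·| ≈ 14.145, ∠ ≈ 85.95°
zero (1 + j1411·0.001) = 1 + j1.411 → |·| ≈ 1.7294, ∠ ≈ 54.67°
pole (1 + j1411·1) = 1 + j1411 → |·| ≈ 1411, ∠ ≈ 89.96°
pole (1 + j1411·0.04) = 1 + j56.44 → |·| ≈ 56.449, ∠ ≈ 88.98°
pole (1 + j1411·0.005) = 1 + j7.055 → |·| ≈ 7.1255, ∠ ≈ 81.93°
|H| = 2e+04 · 14.145 · 1.7294 / (1411 · 56.449 · 7.1255) ≈ 0.86204
Gain = 20 log₁₀(0.86204) ≈ -1.29 dB

-1.3 dB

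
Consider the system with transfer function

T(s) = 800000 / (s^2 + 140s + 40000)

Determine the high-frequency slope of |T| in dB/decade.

-40 dB/decade

Each pole contributes −20 dB/decade at high frequency; each zero contributes +20 dB/decade.
Net: 0 zero(s) − 2 pole(s) → -40 dB/decade.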